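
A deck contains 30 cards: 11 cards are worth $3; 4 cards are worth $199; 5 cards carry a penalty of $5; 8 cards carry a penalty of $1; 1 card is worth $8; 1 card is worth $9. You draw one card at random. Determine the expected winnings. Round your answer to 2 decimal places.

E[payout] = (11/30)·3 + (4/30)·199 + (5/30)·(-5) + (8/30)·(-1) + (1/30)·8 + (1/30)·9 = 271/10
≈ $27.10

$27.10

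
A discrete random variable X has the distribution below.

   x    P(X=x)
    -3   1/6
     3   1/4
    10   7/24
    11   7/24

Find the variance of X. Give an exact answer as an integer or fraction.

5293/192

E[X] = (1/6)·(-3) + (1/4)·3 + (7/24)·10 + (7/24)·11 = 51/8
E[X²] = (1/6)·9 + (1/4)·9 + (7/24)·100 + (7/24)·121 = 1637/24
Var(X) = 1637/24 − (51/8)² = 5293/192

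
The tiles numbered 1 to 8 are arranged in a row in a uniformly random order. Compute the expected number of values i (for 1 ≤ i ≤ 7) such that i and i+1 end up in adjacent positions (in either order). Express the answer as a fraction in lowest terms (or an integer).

7/4

For each i ∈ {1,…,7}, let Xᵢ = 1 if i and i+1 are adjacent. P(Xᵢ=1) = 2·(8−1)!/8! = 2/8.
By linearity, E[ΣXᵢ] = (7)·(2/8) = 7/4.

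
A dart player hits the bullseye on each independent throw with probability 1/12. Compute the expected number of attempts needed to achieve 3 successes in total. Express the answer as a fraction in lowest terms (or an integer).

36

By linearity (sum of 3 independent geometric waits), E[trials] = 3/p = 3/(1/12) = 36.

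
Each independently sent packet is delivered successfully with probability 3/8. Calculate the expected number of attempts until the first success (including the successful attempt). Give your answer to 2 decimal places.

For a geometric distribution, E[trials] = 1/p = 1/(3/8) = 8/3.
≈ 2.67

2.67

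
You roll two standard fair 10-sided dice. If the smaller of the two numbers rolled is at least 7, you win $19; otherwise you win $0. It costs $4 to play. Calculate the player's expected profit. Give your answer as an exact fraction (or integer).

E[payout] = (21/25)·0 + (4/25)·19 = 76/25
Expected profit = 76/25 − 4 = -24/25

-24/25 dollars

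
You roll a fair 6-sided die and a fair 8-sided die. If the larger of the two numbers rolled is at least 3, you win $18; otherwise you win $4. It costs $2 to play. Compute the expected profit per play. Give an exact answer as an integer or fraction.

89/6 dollars

E[payout] = (1/12)·4 + (11/12)·18 = 101/6
Expected profit = 101/6 − 2 = 89/6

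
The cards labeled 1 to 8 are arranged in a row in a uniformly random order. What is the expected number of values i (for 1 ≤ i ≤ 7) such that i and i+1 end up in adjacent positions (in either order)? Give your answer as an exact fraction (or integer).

For each i ∈ {1,…,7}, let Xᵢ = 1 if i and i+1 are adjacent. P(Xᵢ=1) = 2·(8−1)!/8! = 2/8.
By linearity, E[ΣXᵢ] = (7)·(2/8) = 7/4.

7/4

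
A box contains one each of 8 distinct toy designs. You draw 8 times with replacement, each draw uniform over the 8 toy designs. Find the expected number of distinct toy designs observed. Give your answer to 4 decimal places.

Let Xⱼ=1 if type j appears at least once. P(Xⱼ=1) = 1 − ((8−1)/8)^8 = 11012415/16777216.
E[#distinct] = 8·11012415/16777216 = 11012415/2097152.
≈ 5.2511

5.2511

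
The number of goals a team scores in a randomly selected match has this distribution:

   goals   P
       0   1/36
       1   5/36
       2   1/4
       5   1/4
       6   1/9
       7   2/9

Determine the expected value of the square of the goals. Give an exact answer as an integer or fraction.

E[X²] = (1/36)·0 + (5/36)·1 + (1/4)·4 + (1/4)·25 + (1/9)·36 + (2/9)·49
     = 401/18

401/18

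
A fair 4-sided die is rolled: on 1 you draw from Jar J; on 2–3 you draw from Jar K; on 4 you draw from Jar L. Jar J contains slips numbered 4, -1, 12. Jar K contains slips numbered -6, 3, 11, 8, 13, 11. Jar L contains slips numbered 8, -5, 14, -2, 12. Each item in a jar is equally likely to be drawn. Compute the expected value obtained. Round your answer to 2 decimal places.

5.93

E[X | Jar J] = (4 − 1 + 12)/3 = 5
E[X | Jar K] = (-6 + 3 + 11 + 8 + 13 + 11)/6 = 20/3
E[X | Jar L] = (8 − 5 + 14 − 2 + 12)/5 = 27/5
E[X] = (1/4)·5 + (1/2)·20/3 + (1/4)·27/5 = 89/15 ≈ 5.93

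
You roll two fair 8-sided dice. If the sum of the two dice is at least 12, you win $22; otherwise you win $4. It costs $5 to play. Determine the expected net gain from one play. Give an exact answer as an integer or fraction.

E[payout] = (49/64)·4 + (15/64)·22 = 263/32
Expected profit = 263/32 − 5 = 103/32

103/32 dollars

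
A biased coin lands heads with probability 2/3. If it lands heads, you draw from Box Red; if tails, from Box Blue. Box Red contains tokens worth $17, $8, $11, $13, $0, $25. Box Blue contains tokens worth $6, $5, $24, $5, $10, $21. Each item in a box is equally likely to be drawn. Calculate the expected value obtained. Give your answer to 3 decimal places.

E[X | Box Red] = (17 + 8 + 11 + 13 + 0 + 25)/6 = 37/3
E[X | Box Blue] = (6 + 5 + 24 + 5 + 10 + 21)/6 = 71/6
E[X] = (2/3)·37/3 + (1/3)·71/6 = 73/6 ≈ 12.167

$12.167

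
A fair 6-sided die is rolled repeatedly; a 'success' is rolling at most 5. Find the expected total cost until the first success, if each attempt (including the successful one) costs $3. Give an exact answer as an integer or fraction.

18/5 dollars

E[#attempts] = 1/p = 6/5; E[cost] = 3·6/5 = 18/5.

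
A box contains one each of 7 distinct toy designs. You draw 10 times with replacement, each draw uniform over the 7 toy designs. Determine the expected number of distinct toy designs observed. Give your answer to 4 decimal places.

Let Xⱼ=1 if type j appears at least once. P(Xⱼ=1) = 1 − ((7−1)/7)^10 = 222009073/282475249.
E[#distinct] = 7·222009073/282475249 = 222009073/40353607.
≈ 5.5016

5.5016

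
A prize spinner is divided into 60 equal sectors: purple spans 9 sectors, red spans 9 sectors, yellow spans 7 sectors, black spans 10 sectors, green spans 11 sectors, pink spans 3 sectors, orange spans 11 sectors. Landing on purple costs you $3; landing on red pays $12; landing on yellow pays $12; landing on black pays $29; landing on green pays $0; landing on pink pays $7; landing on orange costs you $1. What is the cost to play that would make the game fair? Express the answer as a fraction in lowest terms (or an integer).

E[payout] = (9/60)·(-3) + (9/60)·12 + (7/60)·12 + (10/60)·29 + (11/60)·0 + (3/60)·7 + (11/60)·(-1) = 31/4
Fair fee = E[payout] = 31/4

31/4 dollars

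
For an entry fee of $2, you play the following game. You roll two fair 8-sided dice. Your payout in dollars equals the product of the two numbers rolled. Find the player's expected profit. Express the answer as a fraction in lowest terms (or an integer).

Distribution of the product of the two numbers rolled: 1 w.p. 1/64, 2 w.p. 1/32, 3 w.p. 1/32, 4 w.p. 3/64, 5 w.p. 1/32, 6 w.p. 1/16, …
E[payout] = (1/64)·1 + (1/32)·2 + (1/32)·3 + (3/64)·4 + (1/32)·5 + (1/16)·6 + (1/32)·7 + (1/16)·8 + (1/64)·9 + (1/32)·10 + (1/16)·12 + (1/32)·14 + (1/32)·15 + (3/64)·16 + (1/32)·18 + (1/32)·20 + (1/32)·21 + (1/16)·24 + (1/64)·25 + (1/32)·28 + (1/32)·30 + (1/32)·32 + (1/32)·35 + (1/64)·36 + (1/32)·40 + (1/32)·42 + (1/32)·48 + (1/64)·49 + (1/32)·56 + (1/64)·64 = 81/4
Expected profit = 81/4 − 2 = 73/4

73/4 dollars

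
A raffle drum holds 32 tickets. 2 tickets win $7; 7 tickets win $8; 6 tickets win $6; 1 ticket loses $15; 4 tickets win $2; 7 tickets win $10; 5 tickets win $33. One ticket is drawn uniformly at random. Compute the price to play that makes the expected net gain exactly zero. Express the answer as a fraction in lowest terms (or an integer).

E[payout] = (2/32)·7 + (7/32)·8 + (6/32)·6 + (1/32)·(-15) + (4/32)·2 + (7/32)·10 + (5/32)·33 = 167/16
Fair fee = E[payout] = 167/16

167/16 dollars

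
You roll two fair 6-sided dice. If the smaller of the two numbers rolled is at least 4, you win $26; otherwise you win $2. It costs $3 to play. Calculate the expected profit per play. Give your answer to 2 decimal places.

$5.00

E[payout] = (3/4)·2 + (1/4)·26 = 8
Expected profit = 8 − 3 = 5 ≈ $5.00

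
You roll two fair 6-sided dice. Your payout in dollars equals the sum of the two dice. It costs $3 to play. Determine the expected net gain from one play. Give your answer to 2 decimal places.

$4.00

Distribution of the sum of the two dice: 2 w.p. 1/36, 3 w.p. 1/18, 4 w.p. 1/12, 5 w.p. 1/9, 6 w.p. 5/36, 7 w.p. 1/6, …
E[payout] = (1/36)·2 + (1/18)·3 + (1/12)·4 + (1/9)·5 + (5/36)·6 + (1/6)·7 + (5/36)·8 + (1/9)·9 + (1/12)·10 + (1/18)·11 + (1/36)·12 = 7
Expected profit = 7 − 3 = 4 ≈ $4.00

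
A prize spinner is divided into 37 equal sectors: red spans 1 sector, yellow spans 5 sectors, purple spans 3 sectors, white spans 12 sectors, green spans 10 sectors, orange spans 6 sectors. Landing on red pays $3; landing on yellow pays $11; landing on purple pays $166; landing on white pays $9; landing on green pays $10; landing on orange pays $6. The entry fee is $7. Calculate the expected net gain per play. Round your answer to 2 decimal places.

E[payout] = (1/37)·3 + (5/37)·11 + (3/37)·166 + (12/37)·9 + (10/37)·10 + (6/37)·6 = 800/37
Expected profit = 800/37 − 7 = 541/37 ≈ $14.62

$14.62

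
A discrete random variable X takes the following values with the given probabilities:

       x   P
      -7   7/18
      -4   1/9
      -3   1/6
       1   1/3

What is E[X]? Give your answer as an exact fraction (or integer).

-10/3

E[X] = (7/18)·(-7) + (1/9)·(-4) + (1/6)·(-3) + (1/3)·1
     = -10/3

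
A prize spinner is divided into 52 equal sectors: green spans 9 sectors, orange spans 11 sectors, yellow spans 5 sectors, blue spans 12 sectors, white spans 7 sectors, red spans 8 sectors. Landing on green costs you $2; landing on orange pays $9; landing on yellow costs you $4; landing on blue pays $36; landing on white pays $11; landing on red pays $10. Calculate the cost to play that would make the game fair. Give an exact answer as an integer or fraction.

E[payout] = (9/52)·(-2) + (11/52)·9 + (5/52)·(-4) + (12/52)·36 + (7/52)·11 + (8/52)·10 = 25/2
Fair fee = E[payout] = 25/2

25/2 dollars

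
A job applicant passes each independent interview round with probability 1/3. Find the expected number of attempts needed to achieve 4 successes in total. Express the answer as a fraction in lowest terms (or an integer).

12

By linearity (sum of 4 independent geometric waits), E[trials] = 4/p = 4/(1/3) = 12.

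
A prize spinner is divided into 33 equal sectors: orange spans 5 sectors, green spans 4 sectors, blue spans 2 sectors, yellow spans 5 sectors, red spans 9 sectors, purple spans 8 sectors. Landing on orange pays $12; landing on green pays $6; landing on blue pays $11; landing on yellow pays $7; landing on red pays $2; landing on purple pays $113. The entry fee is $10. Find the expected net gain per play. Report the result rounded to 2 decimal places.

$22.21

E[payout] = (5/33)·12 + (4/33)·6 + (2/33)·11 + (5/33)·7 + (9/33)·2 + (8/33)·113 = 1063/33
Expected profit = 1063/33 − 10 = 733/33 ≈ $22.21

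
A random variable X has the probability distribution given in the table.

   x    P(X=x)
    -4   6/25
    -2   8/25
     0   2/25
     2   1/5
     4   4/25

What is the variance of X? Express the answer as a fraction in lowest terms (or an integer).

5104/625

E[X] = (6/25)·(-4) + (8/25)·(-2) + (2/25)·0 + (1/5)·2 + (4/25)·4 = -14/25
E[X²] = (6/25)·16 + (8/25)·4 + (2/25)·0 + (1/5)·4 + (4/25)·16 = 212/25
Var(X) = 212/25 − (-14/25)² = 5104/625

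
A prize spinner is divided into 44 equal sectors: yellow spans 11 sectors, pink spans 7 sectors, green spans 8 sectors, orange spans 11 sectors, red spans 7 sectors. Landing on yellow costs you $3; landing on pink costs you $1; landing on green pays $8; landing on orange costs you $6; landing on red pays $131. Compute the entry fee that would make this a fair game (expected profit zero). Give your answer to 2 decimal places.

$19.89

E[payout] = (11/44)·(-3) + (7/44)·(-1) + (8/44)·8 + (11/44)·(-6) + (7/44)·131 = 875/44
Fair fee = E[payout] = 875/44 ≈ $19.89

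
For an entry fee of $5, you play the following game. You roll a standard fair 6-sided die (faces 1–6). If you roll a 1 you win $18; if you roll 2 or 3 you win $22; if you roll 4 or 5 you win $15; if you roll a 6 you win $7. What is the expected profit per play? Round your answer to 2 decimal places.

E[payout] = (1/6)·7 + (1/3)·15 + (1/6)·18 + (1/3)·22 = 33/2
Expected profit = 33/2 − 5 = 23/2 ≈ $11.50

$11.50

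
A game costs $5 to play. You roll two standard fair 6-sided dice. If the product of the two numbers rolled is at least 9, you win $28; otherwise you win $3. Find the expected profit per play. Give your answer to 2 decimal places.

$11.89

E[payout] = (4/9)·3 + (5/9)·28 = 152/9
Expected profit = 152/9 − 5 = 107/9 ≈ $11.89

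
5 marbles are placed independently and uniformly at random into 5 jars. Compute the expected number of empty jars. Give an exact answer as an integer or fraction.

1024/625

Let Xⱼ=1 if jar j is empty. P(Xⱼ=1) = ((5-1)/5)^5 = 1024/3125.
By linearity, E[#empty] = 5·1024/3125 = 1024/625.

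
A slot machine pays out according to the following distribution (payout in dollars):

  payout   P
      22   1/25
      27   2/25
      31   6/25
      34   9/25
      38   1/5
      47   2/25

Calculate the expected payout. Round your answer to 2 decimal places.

$34.08

E[X] = (1/25)·22 + (2/25)·27 + (6/25)·31 + (9/25)·34 + (1/5)·38 + (2/25)·47
     = 852/25 ≈ 34.08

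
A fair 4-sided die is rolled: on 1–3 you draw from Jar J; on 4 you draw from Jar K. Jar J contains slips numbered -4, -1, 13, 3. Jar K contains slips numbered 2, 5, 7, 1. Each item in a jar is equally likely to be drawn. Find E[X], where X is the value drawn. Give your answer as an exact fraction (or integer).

3

E[X | Jar J] = (-4 − 1 + 13 + 3)/4 = 11/4
E[X | Jar K] = (2 + 5 + 7 + 1)/4 = 15/4
E[X] = (3/4)·11/4 + (1/4)·15/4 = 3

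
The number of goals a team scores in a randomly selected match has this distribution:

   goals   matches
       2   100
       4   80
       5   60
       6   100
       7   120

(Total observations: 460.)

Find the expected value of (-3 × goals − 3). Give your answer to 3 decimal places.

-17.739

Total = 460, so P(goals=2) = 100/460, etc.
E[-3x-3] = (5/23)·(-9) + (4/23)·(-15) + (3/23)·(-18) + (5/23)·(-21) + (6/23)·(-24)
     = -408/23 ≈ -17.739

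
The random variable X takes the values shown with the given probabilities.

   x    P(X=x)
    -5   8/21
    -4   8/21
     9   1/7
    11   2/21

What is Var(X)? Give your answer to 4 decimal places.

E[X] = (8/21)·(-5) + (8/21)·(-4) + (1/7)·9 + (2/21)·11 = -23/21
E[X²] = (8/21)·25 + (8/21)·16 + (1/7)·81 + (2/21)·121 = 271/7
Var(X) = 271/7 − (-23/21)² = 16544/441 ≈ 37.5147

37.5147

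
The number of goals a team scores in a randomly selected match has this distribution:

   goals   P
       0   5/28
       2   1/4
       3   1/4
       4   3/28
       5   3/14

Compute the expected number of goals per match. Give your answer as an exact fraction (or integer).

11/4

E[X] = (5/28)·0 + (1/4)·2 + (1/4)·3 + (3/28)·4 + (3/14)·5
     = 11/4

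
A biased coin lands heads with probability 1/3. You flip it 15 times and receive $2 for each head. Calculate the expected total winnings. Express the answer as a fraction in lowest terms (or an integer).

$10

E[#heads] = 15·1/3 = 5 (linearity over flips).
E[winnings] = 2·5 = 10.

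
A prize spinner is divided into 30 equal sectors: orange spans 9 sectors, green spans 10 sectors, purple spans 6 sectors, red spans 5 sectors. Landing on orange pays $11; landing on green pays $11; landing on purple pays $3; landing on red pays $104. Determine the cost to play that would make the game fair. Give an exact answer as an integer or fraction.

249/10 dollars

E[payout] = (9/30)·11 + (10/30)·11 + (6/30)·3 + (5/30)·104 = 249/10
Fair fee = E[payout] = 249/10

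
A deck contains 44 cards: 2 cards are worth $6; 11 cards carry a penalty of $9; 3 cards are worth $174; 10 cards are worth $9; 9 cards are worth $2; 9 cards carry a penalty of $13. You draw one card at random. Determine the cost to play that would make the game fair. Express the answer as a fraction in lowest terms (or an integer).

213/22 dollars

E[payout] = (2/44)·6 + (11/44)·(-9) + (3/44)·174 + (10/44)·9 + (9/44)·2 + (9/44)·(-13) = 213/22
Fair fee = E[payout] = 213/22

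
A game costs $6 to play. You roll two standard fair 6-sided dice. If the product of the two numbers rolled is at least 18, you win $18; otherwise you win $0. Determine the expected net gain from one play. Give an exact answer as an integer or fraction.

E[payout] = (13/18)·0 + (5/18)·18 = 5
Expected profit = 5 − 6 = -1

-$1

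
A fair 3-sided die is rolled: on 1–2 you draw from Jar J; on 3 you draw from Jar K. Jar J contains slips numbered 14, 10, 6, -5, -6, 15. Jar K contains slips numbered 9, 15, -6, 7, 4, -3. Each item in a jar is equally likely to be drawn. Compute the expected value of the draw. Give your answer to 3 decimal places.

E[X | Jar J] = (14 + 10 + 6 − 5 − 6 + 15)/6 = 17/3
E[X | Jar K] = (9 + 15 − 6 + 7 + 4 − 3)/6 = 13/3
E[X] = (2/3)·17/3 + (1/3)·13/3 = 47/9 ≈ 5.222

5.222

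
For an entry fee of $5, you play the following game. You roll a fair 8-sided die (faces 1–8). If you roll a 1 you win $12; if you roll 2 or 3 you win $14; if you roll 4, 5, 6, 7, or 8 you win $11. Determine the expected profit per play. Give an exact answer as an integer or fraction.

E[payout] = (5/8)·11 + (1/8)·12 + (1/4)·14 = 95/8
Expected profit = 95/8 − 5 = 55/8

55/8 dollars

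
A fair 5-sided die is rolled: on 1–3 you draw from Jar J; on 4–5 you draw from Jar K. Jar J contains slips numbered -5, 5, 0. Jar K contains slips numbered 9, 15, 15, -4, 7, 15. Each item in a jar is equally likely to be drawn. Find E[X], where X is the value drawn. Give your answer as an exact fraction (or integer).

19/5

E[X | Jar J] = (-5 + 5 + 0)/3 = 0
E[X | Jar K] = (9 + 15 + 15 − 4 + 7 + 15)/6 = 19/2
E[X] = (3/5)·0 + (2/5)·19/2 = 19/5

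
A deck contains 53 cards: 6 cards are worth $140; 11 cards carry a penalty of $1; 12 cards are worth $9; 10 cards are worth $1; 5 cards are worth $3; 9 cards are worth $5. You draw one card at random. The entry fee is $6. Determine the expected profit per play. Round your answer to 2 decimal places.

$13.00

E[payout] = (6/53)·140 + (11/53)·(-1) + (12/53)·9 + (10/53)·1 + (5/53)·3 + (9/53)·5 = 19
Expected profit = 19 − 6 = 13 ≈ $13.00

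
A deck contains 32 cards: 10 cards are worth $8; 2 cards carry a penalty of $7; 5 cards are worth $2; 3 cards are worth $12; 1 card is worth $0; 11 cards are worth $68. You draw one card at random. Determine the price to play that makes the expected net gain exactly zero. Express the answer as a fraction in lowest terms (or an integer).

215/8 dollars

E[payout] = (10/32)·8 + (2/32)·(-7) + (5/32)·2 + (3/32)·12 + (1/32)·0 + (11/32)·68 = 215/8
Fair fee = E[payout] = 215/8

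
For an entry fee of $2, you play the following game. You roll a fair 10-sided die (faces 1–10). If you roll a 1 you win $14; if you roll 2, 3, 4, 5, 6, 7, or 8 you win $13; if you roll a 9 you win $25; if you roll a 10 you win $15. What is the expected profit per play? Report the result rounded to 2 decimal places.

E[payout] = (7/10)·13 + (1/10)·14 + (1/10)·15 + (1/10)·25 = 29/2
Expected profit = 29/2 − 2 = 25/2 ≈ $12.50

$12.50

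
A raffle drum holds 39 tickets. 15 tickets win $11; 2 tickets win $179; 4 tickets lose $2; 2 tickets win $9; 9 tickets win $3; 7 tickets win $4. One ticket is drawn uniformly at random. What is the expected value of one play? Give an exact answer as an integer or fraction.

E[payout] = (15/39)·11 + (2/39)·179 + (4/39)·(-2) + (2/39)·9 + (9/39)·3 + (7/39)·4 = 196/13

196/13 dollars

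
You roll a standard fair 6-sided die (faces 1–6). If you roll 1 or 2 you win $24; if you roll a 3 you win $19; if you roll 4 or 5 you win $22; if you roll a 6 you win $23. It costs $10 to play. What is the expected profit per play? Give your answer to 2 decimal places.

E[payout] = (1/6)·19 + (1/3)·22 + (1/6)·23 + (1/3)·24 = 67/3
Expected profit = 67/3 − 10 = 37/3 ≈ $12.33

$12.33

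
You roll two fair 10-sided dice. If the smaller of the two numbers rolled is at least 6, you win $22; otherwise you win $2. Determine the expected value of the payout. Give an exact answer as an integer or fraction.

$7

E[payout] = (3/4)·2 + (1/4)·22 = 7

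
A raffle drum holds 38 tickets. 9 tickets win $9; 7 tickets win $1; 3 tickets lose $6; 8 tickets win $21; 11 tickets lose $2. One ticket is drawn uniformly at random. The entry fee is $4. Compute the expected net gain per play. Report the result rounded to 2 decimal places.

$1.68

E[payout] = (9/38)·9 + (7/38)·1 + (3/38)·(-6) + (8/38)·21 + (11/38)·(-2) = 108/19
Expected profit = 108/19 − 4 = 32/19 ≈ $1.68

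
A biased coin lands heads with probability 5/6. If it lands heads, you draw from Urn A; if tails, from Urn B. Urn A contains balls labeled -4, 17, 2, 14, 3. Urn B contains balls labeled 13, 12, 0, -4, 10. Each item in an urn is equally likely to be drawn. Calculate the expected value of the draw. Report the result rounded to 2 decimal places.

E[X | Urn A] = (-4 + 17 + 2 + 14 + 3)/5 = 32/5
E[X | Urn B] = (13 + 12 + 0 − 4 + 10)/5 = 31/5
E[X] = (5/6)·32/5 + (1/6)·31/5 = 191/30 ≈ 6.37

6.37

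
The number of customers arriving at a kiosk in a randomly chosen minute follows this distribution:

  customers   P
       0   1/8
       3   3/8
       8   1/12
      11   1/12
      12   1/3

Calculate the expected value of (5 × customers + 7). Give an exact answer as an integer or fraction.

E[5x+7] = (1/8)·7 + (3/8)·22 + (1/12)·47 + (1/12)·62 + (1/3)·67
     = 973/24

973/24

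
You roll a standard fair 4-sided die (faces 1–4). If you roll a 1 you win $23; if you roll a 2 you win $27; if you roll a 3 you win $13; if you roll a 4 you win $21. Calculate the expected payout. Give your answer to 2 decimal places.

E[payout] = (1/4)·13 + (1/4)·21 + (1/4)·23 + (1/4)·27 = 21
≈ $21.00

$21.00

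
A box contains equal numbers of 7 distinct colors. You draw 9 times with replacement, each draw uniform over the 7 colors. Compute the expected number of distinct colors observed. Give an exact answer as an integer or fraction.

30275911/5764801

Let Xⱼ=1 if type j appears at least once. P(Xⱼ=1) = 1 − ((7−1)/7)^9 = 30275911/40353607.
E[#distinct] = 7·30275911/40353607 = 30275911/5764801.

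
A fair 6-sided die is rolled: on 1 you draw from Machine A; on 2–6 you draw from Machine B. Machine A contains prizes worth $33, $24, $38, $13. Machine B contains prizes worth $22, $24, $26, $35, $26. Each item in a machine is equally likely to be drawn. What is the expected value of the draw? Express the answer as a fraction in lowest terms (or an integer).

E[X | Machine A] = (33 + 24 + 38 + 13)/4 = 27
E[X | Machine B] = (22 + 24 + 26 + 35 + 26)/5 = 133/5
E[X] = (1/6)·27 + (5/6)·133/5 = 80/3

80/3 dollars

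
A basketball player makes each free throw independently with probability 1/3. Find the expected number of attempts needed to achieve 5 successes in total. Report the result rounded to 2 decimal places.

15.00

By linearity (sum of 5 independent geometric waits), E[trials] = 5/p = 5/(1/3) = 15.
≈ 15.00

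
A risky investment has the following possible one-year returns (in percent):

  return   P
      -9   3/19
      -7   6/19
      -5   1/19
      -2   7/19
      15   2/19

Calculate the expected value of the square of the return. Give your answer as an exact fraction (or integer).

E[X²] = (3/19)·81 + (6/19)·49 + (1/19)·25 + (7/19)·4 + (2/19)·225
     = 1040/19

1040/19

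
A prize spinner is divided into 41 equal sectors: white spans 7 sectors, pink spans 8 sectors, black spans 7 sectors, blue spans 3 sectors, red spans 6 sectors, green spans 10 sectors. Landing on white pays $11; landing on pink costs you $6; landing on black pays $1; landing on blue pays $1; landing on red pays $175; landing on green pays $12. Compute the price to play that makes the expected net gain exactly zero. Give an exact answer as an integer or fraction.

1209/41 dollars

E[payout] = (7/41)·11 + (8/41)·(-6) + (7/41)·1 + (3/41)·1 + (6/41)·175 + (10/41)·12 = 1209/41
Fair fee = E[payout] = 1209/41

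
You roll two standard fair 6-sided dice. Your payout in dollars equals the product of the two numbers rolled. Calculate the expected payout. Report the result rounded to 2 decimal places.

Distribution of the product of the two numbers rolled: 1 w.p. 1/36, 2 w.p. 1/18, 3 w.p. 1/18, 4 w.p. 1/12, 5 w.p. 1/18, 6 w.p. 1/9, …
E[payout] = (1/36)·1 + (1/18)·2 + (1/18)·3 + (1/12)·4 + (1/18)·5 + (1/9)·6 + (1/18)·8 + (1/36)·9 + (1/18)·10 + (1/9)·12 + (1/18)·15 + (1/36)·16 + (1/18)·18 + (1/18)·20 + (1/18)·24 + (1/36)·25 + (1/18)·30 + (1/36)·36 = 49/4
≈ $12.25

$12.25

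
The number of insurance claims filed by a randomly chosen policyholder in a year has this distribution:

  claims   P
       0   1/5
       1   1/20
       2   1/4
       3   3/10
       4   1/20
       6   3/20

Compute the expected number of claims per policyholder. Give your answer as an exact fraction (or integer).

E[X] = (1/5)·0 + (1/20)·1 + (1/4)·2 + (3/10)·3 + (1/20)·4 + (3/20)·6
     = 51/20

51/20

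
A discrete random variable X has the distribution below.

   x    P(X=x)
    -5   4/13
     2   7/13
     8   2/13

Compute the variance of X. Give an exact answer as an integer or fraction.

E[X] = (4/13)·(-5) + (7/13)·2 + (2/13)·8 = 10/13
E[X²] = (4/13)·25 + (7/13)·4 + (2/13)·64 = 256/13
Var(X) = 256/13 − (10/13)² = 3228/169

3228/169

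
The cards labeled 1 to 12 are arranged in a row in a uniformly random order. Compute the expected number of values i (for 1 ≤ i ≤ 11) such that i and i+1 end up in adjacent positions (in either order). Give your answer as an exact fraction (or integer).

11/6

For each i ∈ {1,…,11}, let Xᵢ = 1 if i and i+1 are adjacent. P(Xᵢ=1) = 2·(12−1)!/12! = 2/12.
By linearity, E[ΣXᵢ] = (11)·(2/12) = 11/6.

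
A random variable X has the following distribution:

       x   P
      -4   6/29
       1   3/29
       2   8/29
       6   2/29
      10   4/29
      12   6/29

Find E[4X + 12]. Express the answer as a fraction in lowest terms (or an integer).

E[4x+12] = (6/29)·(-4) + (3/29)·16 + (8/29)·20 + (2/29)·36 + (4/29)·52 + (6/29)·60
     = 824/29

824/29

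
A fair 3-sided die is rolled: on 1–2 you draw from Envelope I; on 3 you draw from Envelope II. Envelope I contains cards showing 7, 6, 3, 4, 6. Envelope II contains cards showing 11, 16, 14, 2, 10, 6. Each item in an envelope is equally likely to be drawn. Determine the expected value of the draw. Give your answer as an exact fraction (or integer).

E[X | Envelope I] = (7 + 6 + 3 + 4 + 6)/5 = 26/5
E[X | Envelope II] = (11 + 16 + 14 + 2 + 10 + 6)/6 = 59/6
E[X] = (2/3)·26/5 + (1/3)·59/6 = 607/90

607/90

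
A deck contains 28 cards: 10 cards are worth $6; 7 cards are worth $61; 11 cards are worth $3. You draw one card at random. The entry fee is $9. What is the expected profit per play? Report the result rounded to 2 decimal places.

E[payout] = (10/28)·6 + (7/28)·61 + (11/28)·3 = 130/7
Expected profit = 130/7 − 9 = 67/7 ≈ $9.57

$9.57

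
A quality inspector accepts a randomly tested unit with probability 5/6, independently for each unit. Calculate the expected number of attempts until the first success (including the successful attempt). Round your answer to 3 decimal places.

1.200

For a geometric distribution, E[trials] = 1/p = 1/(5/6) = 6/5.
≈ 1.200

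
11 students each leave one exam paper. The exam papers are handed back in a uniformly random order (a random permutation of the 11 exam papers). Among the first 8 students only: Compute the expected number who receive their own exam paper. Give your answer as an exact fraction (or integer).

8/11

Let Xᵢ = 1 if person i gets their own exam paper. For each i, P(Xᵢ=1) = 1/11.
By linearity of expectation, E[X₁+…+X_8] = 8·(1/11) = 8/11.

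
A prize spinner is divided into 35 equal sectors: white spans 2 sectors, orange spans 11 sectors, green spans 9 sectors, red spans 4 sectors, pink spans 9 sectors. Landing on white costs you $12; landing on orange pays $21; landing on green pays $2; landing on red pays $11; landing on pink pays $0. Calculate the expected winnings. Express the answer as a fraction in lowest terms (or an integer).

269/35 dollars

E[payout] = (2/35)·(-12) + (11/35)·21 + (9/35)·2 + (4/35)·11 + (9/35)·0 = 269/35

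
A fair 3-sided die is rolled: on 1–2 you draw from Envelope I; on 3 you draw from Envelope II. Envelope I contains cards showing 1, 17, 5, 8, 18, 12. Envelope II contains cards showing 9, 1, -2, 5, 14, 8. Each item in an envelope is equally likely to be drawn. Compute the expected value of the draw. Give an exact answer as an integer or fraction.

E[X | Envelope I] = (1 + 17 + 5 + 8 + 18 + 12)/6 = 61/6
E[X | Envelope II] = (9 + 1 − 2 + 5 + 14 + 8)/6 = 35/6
E[X] = (2/3)·61/6 + (1/3)·35/6 = 157/18

157/18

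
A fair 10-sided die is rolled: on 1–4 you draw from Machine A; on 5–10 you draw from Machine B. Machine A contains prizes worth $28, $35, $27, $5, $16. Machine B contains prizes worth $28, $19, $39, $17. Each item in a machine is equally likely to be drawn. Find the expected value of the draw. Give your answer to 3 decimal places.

$24.330

E[X | Machine A] = (28 + 35 + 27 + 5 + 16)/5 = 111/5
E[X | Machine B] = (28 + 19 + 39 + 17)/4 = 103/4
E[X] = (2/5)·111/5 + (3/5)·103/4 = 2433/100 ≈ 24.330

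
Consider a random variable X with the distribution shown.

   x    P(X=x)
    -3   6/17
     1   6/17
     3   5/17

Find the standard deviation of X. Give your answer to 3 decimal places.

E[X] = 3/17, E[X²] = 105/17
Var(X) = E[X²] − (E[X])² = 105/17 − 9/289 = 1776/289
SD(X) = √(1776/289) ≈ 2.479

2.479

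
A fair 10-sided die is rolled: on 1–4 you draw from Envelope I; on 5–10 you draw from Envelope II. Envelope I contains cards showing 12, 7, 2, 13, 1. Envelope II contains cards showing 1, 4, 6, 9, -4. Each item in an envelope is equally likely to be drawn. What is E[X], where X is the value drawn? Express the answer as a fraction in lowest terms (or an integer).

118/25

E[X | Envelope I] = (12 + 7 + 2 + 13 + 1)/5 = 7
E[X | Envelope II] = (1 + 4 + 6 + 9 − 4)/5 = 16/5
E[X] = (2/5)·7 + (3/5)·16/5 = 118/25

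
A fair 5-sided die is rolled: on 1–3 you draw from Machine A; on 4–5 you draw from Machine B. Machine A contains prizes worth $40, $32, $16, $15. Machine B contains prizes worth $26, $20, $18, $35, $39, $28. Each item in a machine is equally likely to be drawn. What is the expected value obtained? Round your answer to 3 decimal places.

$26.517

E[X | Machine A] = (40 + 32 + 16 + 15)/4 = 103/4
E[X | Machine B] = (26 + 20 + 18 + 35 + 39 + 28)/6 = 83/3
E[X] = (3/5)·103/4 + (2/5)·83/3 = 1591/60 ≈ 26.517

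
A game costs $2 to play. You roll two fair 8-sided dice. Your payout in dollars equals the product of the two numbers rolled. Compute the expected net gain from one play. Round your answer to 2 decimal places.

$18.25

Distribution of the product of the two numbers rolled: 1 w.p. 1/64, 2 w.p. 1/32, 3 w.p. 1/32, 4 w.p. 3/64, 5 w.p. 1/32, 6 w.p. 1/16, …
E[payout] = (1/64)·1 + (1/32)·2 + (1/32)·3 + (3/64)·4 + (1/32)·5 + (1/16)·6 + (1/32)·7 + (1/16)·8 + (1/64)·9 + (1/32)·10 + (1/16)·12 + (1/32)·14 + (1/32)·15 + (3/64)·16 + (1/32)·18 + (1/32)·20 + (1/32)·21 + (1/16)·24 + (1/64)·25 + (1/32)·28 + (1/32)·30 + (1/32)·32 + (1/32)·35 + (1/64)·36 + (1/32)·40 + (1/32)·42 + (1/32)·48 + (1/64)·49 + (1/32)·56 + (1/64)·64 = 81/4
Expected profit = 81/4 − 2 = 73/4 ≈ $18.25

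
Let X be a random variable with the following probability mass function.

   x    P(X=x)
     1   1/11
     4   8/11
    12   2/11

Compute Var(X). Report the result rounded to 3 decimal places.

11.058

E[X] = (1/11)·1 + (8/11)·4 + (2/11)·12 = 57/11
E[X²] = (1/11)·1 + (8/11)·16 + (2/11)·144 = 417/11
Var(X) = 417/11 − (57/11)² = 1338/121 ≈ 11.058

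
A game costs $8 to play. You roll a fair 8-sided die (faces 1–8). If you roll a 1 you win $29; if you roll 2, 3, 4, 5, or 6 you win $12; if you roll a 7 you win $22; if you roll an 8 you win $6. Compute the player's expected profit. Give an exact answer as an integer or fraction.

53/8 dollars

E[payout] = (1/8)·6 + (5/8)·12 + (1/8)·22 + (1/8)·29 = 117/8
Expected profit = 117/8 − 8 = 53/8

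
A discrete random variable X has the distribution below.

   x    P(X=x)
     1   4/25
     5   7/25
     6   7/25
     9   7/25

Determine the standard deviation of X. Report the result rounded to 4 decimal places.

E[X] = 144/25, E[X²] = 998/25
Var(X) = E[X²] − (E[X])² = 998/25 − 20736/625 = 4214/625
SD(X) = √(4214/625) ≈ 2.5966

2.5966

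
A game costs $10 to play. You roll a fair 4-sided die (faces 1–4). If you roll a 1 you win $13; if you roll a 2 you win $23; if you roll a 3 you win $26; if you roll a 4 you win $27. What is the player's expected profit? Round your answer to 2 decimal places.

$12.25

E[payout] = (1/4)·13 + (1/4)·23 + (1/4)·26 + (1/4)·27 = 89/4
Expected profit = 89/4 − 10 = 49/4 ≈ $12.25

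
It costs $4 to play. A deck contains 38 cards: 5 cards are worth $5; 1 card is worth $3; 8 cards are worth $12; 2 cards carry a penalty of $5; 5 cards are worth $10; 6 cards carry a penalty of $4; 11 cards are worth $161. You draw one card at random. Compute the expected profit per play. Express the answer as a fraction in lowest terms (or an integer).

E[payout] = (5/38)·5 + (1/38)·3 + (8/38)·12 + (2/38)·(-5) + (5/38)·10 + (6/38)·(-4) + (11/38)·161 = 1911/38
Expected profit = 1911/38 − 4 = 1759/38

1759/38 dollars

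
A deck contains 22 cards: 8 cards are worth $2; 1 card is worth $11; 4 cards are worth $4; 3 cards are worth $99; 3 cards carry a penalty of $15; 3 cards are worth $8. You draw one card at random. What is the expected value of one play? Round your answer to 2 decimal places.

E[payout] = (8/22)·2 + (1/22)·11 + (4/22)·4 + (3/22)·99 + (3/22)·(-15) + (3/22)·8 = 29/2
≈ $14.50

$14.50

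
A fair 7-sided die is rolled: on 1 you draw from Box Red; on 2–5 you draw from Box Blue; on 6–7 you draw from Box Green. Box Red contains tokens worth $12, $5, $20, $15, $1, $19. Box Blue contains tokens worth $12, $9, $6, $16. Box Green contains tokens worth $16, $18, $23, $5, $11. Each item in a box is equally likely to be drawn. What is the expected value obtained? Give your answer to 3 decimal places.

E[X | Box Red] = (12 + 5 + 20 + 15 + 1 + 19)/6 = 12
E[X | Box Blue] = (12 + 9 + 6 + 16)/4 = 43/4
E[X | Box Green] = (16 + 18 + 23 + 5 + 11)/5 = 73/5
E[X] = (1/7)·12 + (4/7)·43/4 + (2/7)·73/5 = 421/35 ≈ 12.029

$12.029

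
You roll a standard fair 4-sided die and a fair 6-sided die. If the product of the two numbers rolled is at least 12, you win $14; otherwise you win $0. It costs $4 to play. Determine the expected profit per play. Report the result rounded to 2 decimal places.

E[payout] = (2/3)·0 + (1/3)·14 = 14/3
Expected profit = 14/3 − 4 = 2/3 ≈ $0.67

$0.67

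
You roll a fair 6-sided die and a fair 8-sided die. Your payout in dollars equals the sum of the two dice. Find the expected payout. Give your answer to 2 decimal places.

Distribution of the sum of the two dice: 2 w.p. 1/48, 3 w.p. 1/24, 4 w.p. 1/16, 5 w.p. 1/12, 6 w.p. 5/48, 7 w.p. 1/8, …
E[payout] = (1/48)·2 + (1/24)·3 + (1/16)·4 + (1/12)·5 + (5/48)·6 + (1/8)·7 + (1/8)·8 + (1/8)·9 + (5/48)·10 + (1/12)·11 + (1/16)·12 + (1/24)·13 + (1/48)·14 = 8
≈ $8.00

$8.00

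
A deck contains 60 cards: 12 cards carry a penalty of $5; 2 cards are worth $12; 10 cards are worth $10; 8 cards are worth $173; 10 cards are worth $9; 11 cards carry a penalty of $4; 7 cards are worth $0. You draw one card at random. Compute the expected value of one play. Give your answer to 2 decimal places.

E[payout] = (12/60)·(-5) + (2/60)·12 + (10/60)·10 + (8/60)·173 + (10/60)·9 + (11/60)·(-4) + (7/60)·0 = 249/10
≈ $24.90

$24.90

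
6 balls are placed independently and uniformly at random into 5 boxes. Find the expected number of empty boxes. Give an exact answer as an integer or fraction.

Let Xⱼ=1 if box j is empty. P(Xⱼ=1) = ((5-1)/5)^6 = 4096/15625.
By linearity, E[#empty] = 5·4096/15625 = 4096/3125.

4096/3125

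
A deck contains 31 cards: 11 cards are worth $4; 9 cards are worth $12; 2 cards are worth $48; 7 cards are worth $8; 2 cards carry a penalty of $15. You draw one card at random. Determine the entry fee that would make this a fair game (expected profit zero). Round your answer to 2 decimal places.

E[payout] = (11/31)·4 + (9/31)·12 + (2/31)·48 + (7/31)·8 + (2/31)·(-15) = 274/31
Fair fee = E[payout] = 274/31 ≈ $8.84

$8.84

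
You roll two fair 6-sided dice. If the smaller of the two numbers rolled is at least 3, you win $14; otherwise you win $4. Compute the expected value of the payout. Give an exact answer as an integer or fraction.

E[payout] = (5/9)·4 + (4/9)·14 = 76/9

76/9 dollars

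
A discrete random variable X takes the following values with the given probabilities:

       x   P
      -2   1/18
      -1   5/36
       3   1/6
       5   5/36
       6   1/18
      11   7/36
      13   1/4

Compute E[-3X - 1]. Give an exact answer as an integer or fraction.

E[-3x-1] = (1/18)·5 + (5/36)·2 + (1/6)·(-10) + (5/36)·(-16) + (1/18)·(-19) + (7/36)·(-34) + (1/4)·(-40)
     = -21

-21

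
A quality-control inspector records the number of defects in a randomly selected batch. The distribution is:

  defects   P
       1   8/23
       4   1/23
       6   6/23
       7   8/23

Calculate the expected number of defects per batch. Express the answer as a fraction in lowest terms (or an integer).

E[X] = (8/23)·1 + (1/23)·4 + (6/23)·6 + (8/23)·7
     = 104/23

104/23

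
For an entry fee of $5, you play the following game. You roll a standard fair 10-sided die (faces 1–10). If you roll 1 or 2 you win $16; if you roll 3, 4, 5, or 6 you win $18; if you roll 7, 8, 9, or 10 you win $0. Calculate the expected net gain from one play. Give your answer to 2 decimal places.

$5.40

E[payout] = (2/5)·0 + (1/5)·16 + (2/5)·18 = 52/5
Expected profit = 52/5 − 5 = 27/5 ≈ $5.40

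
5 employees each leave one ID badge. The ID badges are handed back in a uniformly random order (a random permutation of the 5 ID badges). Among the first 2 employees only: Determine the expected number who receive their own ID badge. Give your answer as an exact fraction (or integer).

Let Xᵢ = 1 if person i gets their own ID badge. For each i, P(Xᵢ=1) = 1/5.
By linearity of expectation, E[X₁+…+X_2] = 2·(1/5) = 2/5.

2/5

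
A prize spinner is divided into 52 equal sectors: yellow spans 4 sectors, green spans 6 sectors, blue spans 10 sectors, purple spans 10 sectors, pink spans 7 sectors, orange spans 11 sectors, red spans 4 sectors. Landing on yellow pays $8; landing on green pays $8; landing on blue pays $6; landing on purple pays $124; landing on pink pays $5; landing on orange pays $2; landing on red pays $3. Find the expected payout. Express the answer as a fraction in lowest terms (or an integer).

1449/52 dollars

E[payout] = (4/52)·8 + (6/52)·8 + (10/52)·6 + (10/52)·124 + (7/52)·5 + (11/52)·2 + (4/52)·3 = 1449/52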